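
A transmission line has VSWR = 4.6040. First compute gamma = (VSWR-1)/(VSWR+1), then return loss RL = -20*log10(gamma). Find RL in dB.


gamma = (4.6040 - 1) / (4.6040 + 1) = 0.6431121
RL = -20 * log10(0.6431121) = 3.834 dB

3.834 dB


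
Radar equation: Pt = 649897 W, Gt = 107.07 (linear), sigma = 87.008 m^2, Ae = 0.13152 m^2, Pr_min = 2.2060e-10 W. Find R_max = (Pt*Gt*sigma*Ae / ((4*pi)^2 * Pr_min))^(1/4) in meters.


R^4 = 649897*107.07*87.008*0.13152 / ((4*pi)^2 * 2.2060e-10) = 2.285799e+16
R_max = 2.285799e+16^0.25 = 12296 m

12296 m


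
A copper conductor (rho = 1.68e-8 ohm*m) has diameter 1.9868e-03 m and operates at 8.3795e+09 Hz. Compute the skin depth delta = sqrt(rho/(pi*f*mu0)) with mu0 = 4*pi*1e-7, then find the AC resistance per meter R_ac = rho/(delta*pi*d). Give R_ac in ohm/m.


delta = sqrt(1.68e-8 / (pi * 8.3795e+09 * 4*pi*1e-7)) = 7.126327e-07 m
R_ac = 1.68e-8 / (7.126327e-07 * pi * 1.9868e-03) = 3.777 ohm/m

3.777 ohm/m


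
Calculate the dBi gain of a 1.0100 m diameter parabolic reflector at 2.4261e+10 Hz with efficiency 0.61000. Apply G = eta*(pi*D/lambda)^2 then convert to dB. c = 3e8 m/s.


lambda = c / f = 3.0000e+08 / 2.4261e+10 = 0.01236552 m
G_linear = 0.61000 * (pi * 1.0100 / 0.01236552)^2 = 40164.98
G_dBi = 10 * log10(40164.98) = 46.04 dBi

46.04 dBi


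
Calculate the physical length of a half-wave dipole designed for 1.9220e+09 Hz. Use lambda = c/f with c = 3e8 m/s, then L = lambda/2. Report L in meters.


lambda = c / f = 3.0000e+08 / 1.9220e+09 = 0.1560874 m
L = lambda / 2 = 0.1560874 / 2 = 0.07804 m

0.07804 m


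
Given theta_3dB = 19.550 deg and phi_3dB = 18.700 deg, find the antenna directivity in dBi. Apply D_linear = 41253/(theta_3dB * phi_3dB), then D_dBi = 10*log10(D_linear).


D_linear = 41253 / (19.550 * 18.700) = 112.8411
D_dBi = 10 * log10(112.8411) = 20.52 dBi

20.52 dBi


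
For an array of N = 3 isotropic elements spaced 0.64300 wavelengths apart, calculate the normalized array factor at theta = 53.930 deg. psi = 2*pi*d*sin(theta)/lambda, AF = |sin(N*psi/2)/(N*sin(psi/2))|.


psi = 2*pi*0.64300*sin(53.930 deg) = 3.265596 rad
AF = |sin(3*3.265596/2) / (3*sin(3.265596/2))| = 0.3282

0.3282


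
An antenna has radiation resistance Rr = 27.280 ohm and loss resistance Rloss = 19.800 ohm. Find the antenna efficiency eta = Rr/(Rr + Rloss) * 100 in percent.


eta = 27.280 / (27.280 + 19.800) * 100 = 57.94%

57.94%


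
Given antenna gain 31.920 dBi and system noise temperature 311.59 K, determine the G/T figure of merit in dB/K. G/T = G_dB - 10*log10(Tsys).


G/T = 31.920 - 10*log10(311.59) = 31.920 - 24.93584 = 6.984 dB/K

6.984 dB/K


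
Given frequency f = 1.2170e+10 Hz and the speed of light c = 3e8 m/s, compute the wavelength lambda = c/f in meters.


lambda = c / f = 3.0000e+08 / 1.2170e+10 = 0.02465 m

0.02465 m


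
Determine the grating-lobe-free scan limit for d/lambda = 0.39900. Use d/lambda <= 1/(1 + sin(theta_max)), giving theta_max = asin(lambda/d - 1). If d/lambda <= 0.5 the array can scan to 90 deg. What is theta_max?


lambda/d - 1 = 1/0.39900 - 1 = 1.506266 >= 1
d/lambda <= 0.5, so the array can scan to endfire without grating lobes: theta_max = 90 deg

90 deg


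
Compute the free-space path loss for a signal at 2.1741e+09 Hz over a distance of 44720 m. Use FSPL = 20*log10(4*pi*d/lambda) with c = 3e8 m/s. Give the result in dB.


lambda = c / f = 3.0000e+08 / 2.1741e+09 = 0.1379881 m
FSPL = 20 * log10(4*pi*44720/0.1379881) = 132.2 dB

132.2 dB


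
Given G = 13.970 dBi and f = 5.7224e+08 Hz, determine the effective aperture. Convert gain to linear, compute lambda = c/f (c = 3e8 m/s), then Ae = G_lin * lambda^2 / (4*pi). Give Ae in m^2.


lambda = c / f = 3.0000e+08 / 5.7224e+08 = 0.5242556 m
G_linear = 10^(13.970/10) = 24.94595
Ae = G_linear * lambda^2 / (4*pi) = 24.94595 * 0.5242556^2 / (4*pi) = 0.5456 m^2

0.5456 m^2


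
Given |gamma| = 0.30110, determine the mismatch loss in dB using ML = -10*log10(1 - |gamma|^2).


ML = -10 * log10(1 - 0.30110^2) = -10 * log10(0.90933879) = 0.4127 dB

0.4127 dB


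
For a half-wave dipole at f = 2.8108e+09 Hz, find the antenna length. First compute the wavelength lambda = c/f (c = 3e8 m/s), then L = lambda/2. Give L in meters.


lambda = c / f = 3.0000e+08 / 2.8108e+09 = 0.1067312 m
L = lambda / 2 = 0.1067312 / 2 = 0.05337 m

0.05337 m


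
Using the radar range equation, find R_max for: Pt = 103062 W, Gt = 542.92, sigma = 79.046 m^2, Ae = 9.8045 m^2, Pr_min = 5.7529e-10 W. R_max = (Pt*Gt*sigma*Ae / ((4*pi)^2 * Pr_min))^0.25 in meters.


R^4 = 103062*542.92*79.046*9.8045 / ((4*pi)^2 * 5.7529e-10) = 4.773459e+17
R_max = 4.773459e+17^0.25 = 26285 m

26285 m


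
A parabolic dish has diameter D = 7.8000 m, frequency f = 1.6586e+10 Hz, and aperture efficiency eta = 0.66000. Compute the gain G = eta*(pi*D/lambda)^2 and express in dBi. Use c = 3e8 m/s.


lambda = c / f = 3.0000e+08 / 1.6586e+10 = 0.01808754 m
G_linear = 0.66000 * (pi * 7.8000 / 0.01808754)^2 = 1.211362e+06
G_dBi = 10 * log10(1.211362e+06) = 60.83 dBi

60.83 dBi


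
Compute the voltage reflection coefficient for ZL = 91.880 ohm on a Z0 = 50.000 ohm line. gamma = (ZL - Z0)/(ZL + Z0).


gamma = (91.880 - 50.000) / (91.880 + 50.000) = 0.2952

0.2952


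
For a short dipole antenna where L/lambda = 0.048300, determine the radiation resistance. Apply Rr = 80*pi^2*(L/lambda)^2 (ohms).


Rr = 80 * pi^2 * (0.048300)^2 = 80 * 9.869604 * 2.332890e-03 = 1.842 ohm

1.842 ohm


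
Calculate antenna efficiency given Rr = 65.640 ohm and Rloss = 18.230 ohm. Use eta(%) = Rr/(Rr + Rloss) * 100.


eta = 65.640 / (65.640 + 18.230) * 100 = 78.26%

78.26%


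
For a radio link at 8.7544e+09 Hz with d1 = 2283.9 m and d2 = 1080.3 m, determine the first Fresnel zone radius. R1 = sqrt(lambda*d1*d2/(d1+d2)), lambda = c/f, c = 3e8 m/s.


lambda = c / f = 3.0000e+08 / 8.7544e+09 = 0.03426848 m
R1 = sqrt(0.03426848 * 2283.9 * 1080.3 / (2283.9 + 1080.3)) = 5.013 m

5.013 m


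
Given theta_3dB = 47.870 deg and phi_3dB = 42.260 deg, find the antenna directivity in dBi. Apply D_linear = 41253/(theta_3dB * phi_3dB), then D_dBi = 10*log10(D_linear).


D_linear = 41253 / (47.870 * 42.260) = 20.39213
D_dBi = 10 * log10(20.39213) = 13.09 dBi

13.09 dBi


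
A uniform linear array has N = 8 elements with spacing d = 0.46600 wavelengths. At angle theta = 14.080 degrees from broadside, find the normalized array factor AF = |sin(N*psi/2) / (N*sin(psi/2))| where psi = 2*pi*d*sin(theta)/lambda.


psi = 2*pi*0.46600*sin(14.080 deg) = 0.7123048 rad
AF = |sin(8*0.7123048/2) / (8*sin(0.7123048/2))| = 0.1033

0.1033


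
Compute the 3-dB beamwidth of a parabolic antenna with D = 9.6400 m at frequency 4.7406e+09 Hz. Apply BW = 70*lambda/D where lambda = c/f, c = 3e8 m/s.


lambda = c / f = 3.0000e+08 / 4.7406e+09 = 0.06328313 m
BW = 70 * 0.06328313 / 9.6400 = 0.4595 deg

0.4595 deg


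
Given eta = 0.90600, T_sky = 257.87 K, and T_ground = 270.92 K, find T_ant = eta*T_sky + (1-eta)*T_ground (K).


T_ant = 0.90600 * 257.87 + (1 - 0.90600) * 270.92 = 259.1 K

259.1 K


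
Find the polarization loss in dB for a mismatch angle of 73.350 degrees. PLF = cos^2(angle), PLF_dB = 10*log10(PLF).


PLF_linear = cos^2(73.350 deg) = 0.08209632
PLF_dB = 10 * log10(0.08209632) = -10.86 dB

-10.86 dB


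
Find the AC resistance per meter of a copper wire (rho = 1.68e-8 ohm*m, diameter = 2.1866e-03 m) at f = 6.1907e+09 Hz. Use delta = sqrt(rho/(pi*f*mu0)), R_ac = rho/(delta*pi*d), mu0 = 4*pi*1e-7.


delta = sqrt(1.68e-8 / (pi * 6.1907e+09 * 4*pi*1e-7)) = 8.290961e-07 m
R_ac = 1.68e-8 / (8.290961e-07 * pi * 2.1866e-03) = 2.950 ohm/m

2.950 ohm/m


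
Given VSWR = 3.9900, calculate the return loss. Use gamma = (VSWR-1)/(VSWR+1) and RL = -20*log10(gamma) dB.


gamma = (3.9900 - 1) / (3.9900 + 1) = 0.5991984
RL = -20 * log10(0.5991984) = 4.449 dB

4.449 dB


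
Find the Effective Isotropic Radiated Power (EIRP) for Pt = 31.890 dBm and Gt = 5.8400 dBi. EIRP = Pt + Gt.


EIRP = Pt + Gt = 31.890 + 5.8400 = 37.73 dBm

37.73 dBm


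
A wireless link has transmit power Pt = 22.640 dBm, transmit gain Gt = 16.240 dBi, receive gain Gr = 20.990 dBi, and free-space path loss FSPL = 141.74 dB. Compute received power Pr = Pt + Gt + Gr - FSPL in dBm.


Pr = 22.640 + 16.240 + 20.990 - 141.74 = -81.87 dBm

-81.87 dBm


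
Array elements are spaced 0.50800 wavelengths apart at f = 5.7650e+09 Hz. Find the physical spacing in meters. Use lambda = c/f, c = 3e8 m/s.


lambda = c / f = 3.0000e+08 / 5.7650e+09 = 0.05203816 m
d = 0.50800 * 0.05203816 = 0.02644 m

0.02644 m


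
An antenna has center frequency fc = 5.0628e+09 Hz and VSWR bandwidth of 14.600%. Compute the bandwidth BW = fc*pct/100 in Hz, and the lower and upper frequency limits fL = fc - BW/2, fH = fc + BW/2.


BW = 5.0628e+09 * 14.600/100 = 7.391688e+08 Hz
fL = 5.0628e+09 - 7.391688e+08/2 = 4.693e+09 Hz
fH = 5.0628e+09 + 7.391688e+08/2 = 5.432e+09 Hz

BW=7.392e+08 Hz, fL=4.693e+09 Hz, fH=5.432e+09 Hz


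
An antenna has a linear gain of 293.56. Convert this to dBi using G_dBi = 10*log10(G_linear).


G_dBi = 10 * log10(293.56) = 24.68 dBi

24.68 dBi


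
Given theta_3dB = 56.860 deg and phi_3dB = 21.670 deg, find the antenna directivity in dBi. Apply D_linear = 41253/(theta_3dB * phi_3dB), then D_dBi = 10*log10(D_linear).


D_linear = 41253 / (56.860 * 21.670) = 33.48033
D_dBi = 10 * log10(33.48033) = 15.25 dBi

15.25 dBi


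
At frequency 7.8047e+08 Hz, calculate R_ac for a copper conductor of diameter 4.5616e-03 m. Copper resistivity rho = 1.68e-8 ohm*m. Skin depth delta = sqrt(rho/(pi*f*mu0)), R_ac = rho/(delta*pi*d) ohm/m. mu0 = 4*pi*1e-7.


delta = sqrt(1.68e-8 / (pi * 7.8047e+08 * 4*pi*1e-7)) = 2.335053e-06 m
R_ac = 1.68e-8 / (2.335053e-06 * pi * 4.5616e-03) = 0.5020 ohm/m

0.5020 ohm/m


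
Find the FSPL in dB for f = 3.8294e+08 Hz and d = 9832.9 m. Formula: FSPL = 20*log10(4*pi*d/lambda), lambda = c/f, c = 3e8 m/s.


lambda = c / f = 3.0000e+08 / 3.8294e+08 = 0.7834125 m
FSPL = 20 * log10(4*pi*9832.9/0.7834125) = 104.0 dB

104.0 dB


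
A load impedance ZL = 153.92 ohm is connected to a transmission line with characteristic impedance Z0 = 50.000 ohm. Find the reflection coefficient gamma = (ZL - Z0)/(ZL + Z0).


gamma = (153.92 - 50.000) / (153.92 + 50.000) = 0.5096

0.5096


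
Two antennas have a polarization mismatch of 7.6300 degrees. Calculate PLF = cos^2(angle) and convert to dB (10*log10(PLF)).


PLF_linear = cos^2(7.6300 deg) = 0.9823707
PLF_dB = 10 * log10(0.9823707) = -0.07725 dB

-0.07725 dB


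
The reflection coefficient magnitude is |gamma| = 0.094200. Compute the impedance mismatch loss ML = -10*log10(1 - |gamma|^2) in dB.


ML = -10 * log10(1 - 0.094200^2) = -10 * log10(0.99112636) = 0.03871 dB

0.03871 dB


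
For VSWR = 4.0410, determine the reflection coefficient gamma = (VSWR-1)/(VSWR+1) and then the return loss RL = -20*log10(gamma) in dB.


gamma = (4.0410 - 1) / (4.0410 + 1) = 0.6032533
RL = -20 * log10(0.6032533) = 4.390 dB

4.390 dB


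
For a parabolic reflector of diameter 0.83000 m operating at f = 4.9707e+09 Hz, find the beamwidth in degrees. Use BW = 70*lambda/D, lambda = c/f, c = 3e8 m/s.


lambda = c / f = 3.0000e+08 / 4.9707e+09 = 0.06035367 m
BW = 70 * 0.06035367 / 0.83000 = 5.090 deg

5.090 deg


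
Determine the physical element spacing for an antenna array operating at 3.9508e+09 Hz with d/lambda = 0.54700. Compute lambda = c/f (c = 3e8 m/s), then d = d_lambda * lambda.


lambda = c / f = 3.0000e+08 / 3.9508e+09 = 0.07593399 m
d = 0.54700 * 0.07593399 = 0.04154 m

0.04154 m


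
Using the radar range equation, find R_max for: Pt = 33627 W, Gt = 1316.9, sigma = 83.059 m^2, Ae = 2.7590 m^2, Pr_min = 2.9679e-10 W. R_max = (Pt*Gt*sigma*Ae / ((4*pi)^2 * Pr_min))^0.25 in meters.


R^4 = 33627*1316.9*83.059*2.7590 / ((4*pi)^2 * 2.9679e-10) = 2.165261e+17
R_max = 2.165261e+17^0.25 = 21571 m

21571 m


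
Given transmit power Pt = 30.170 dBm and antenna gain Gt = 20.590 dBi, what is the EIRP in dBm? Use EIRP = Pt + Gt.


EIRP = Pt + Gt = 30.170 + 20.590 = 50.76 dBm

50.76 dBm


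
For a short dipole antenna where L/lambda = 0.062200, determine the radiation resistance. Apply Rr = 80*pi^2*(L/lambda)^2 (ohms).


Rr = 80 * pi^2 * (0.062200)^2 = 80 * 9.869604 * 3.868840e-03 = 3.055 ohm

3.055 ohm


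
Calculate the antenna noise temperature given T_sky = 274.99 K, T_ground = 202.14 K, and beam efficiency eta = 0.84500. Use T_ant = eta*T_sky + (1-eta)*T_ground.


T_ant = 0.84500 * 274.99 + (1 - 0.84500) * 202.14 = 263.7 K

263.7 K


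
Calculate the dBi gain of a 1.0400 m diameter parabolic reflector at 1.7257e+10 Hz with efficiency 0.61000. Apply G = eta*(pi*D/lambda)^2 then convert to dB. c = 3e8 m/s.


lambda = c / f = 3.0000e+08 / 1.7257e+10 = 0.01738425 m
G_linear = 0.61000 * (pi * 1.0400 / 0.01738425)^2 = 21546.88
G_dBi = 10 * log10(21546.88) = 43.33 dBi

43.33 dBi


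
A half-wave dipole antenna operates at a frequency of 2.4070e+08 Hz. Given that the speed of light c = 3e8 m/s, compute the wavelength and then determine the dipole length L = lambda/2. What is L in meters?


lambda = c / f = 3.0000e+08 / 2.4070e+08 = 1.246365 m
L = lambda / 2 = 1.246365 / 2 = 0.6232 m

0.6232 m


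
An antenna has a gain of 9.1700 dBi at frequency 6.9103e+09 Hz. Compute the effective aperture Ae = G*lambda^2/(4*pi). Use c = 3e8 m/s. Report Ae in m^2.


lambda = c / f = 3.0000e+08 / 6.9103e+09 = 0.04341346 m
G_linear = 10^(9.1700/10) = 8.260379
Ae = G_linear * lambda^2 / (4*pi) = 8.260379 * 0.04341346^2 / (4*pi) = 1.239e-03 m^2

1.239e-03 m^2


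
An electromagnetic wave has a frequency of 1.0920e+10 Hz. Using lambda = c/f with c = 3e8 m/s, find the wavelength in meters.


lambda = c / f = 3.0000e+08 / 1.0920e+10 = 0.02747 m

0.02747 m


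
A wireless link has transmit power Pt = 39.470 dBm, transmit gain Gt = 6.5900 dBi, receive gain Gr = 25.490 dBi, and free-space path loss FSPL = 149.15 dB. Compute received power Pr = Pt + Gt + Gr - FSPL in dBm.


Pr = 39.470 + 6.5900 + 25.490 - 149.15 = -77.60 dBm

-77.60 dBm


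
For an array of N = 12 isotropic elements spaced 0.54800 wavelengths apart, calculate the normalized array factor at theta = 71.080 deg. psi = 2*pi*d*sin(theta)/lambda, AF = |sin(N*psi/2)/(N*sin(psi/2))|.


psi = 2*pi*0.54800*sin(71.080 deg) = 3.257158 rad
AF = |sin(12*3.257158/2) / (12*sin(3.257158/2))| = 0.05335

0.05335


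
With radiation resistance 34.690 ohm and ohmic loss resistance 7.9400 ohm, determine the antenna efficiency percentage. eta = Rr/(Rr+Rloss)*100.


eta = 34.690 / (34.690 + 7.9400) * 100 = 81.37%

81.37%


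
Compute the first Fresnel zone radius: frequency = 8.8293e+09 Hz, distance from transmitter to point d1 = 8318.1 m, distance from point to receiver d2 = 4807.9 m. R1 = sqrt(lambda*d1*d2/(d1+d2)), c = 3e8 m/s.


lambda = c / f = 3.0000e+08 / 8.8293e+09 = 0.03397778 m
R1 = sqrt(0.03397778 * 8318.1 * 4807.9 / (8318.1 + 4807.9)) = 10.17 m

10.17 m


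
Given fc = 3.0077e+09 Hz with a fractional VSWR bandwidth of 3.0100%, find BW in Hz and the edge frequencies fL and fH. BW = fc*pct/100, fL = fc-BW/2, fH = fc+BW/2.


BW = 3.0077e+09 * 3.0100/100 = 9.053177e+07 Hz
fL = 3.0077e+09 - 9.053177e+07/2 = 2.962e+09 Hz
fH = 3.0077e+09 + 9.053177e+07/2 = 3.053e+09 Hz

BW=9.053e+07 Hz, fL=2.962e+09 Hz, fH=3.053e+09 Hz


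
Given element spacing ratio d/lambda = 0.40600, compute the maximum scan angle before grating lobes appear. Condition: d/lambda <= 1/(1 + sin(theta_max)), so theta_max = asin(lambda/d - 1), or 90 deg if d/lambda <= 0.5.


lambda/d - 1 = 1/0.40600 - 1 = 1.463054 >= 1
d/lambda <= 0.5, so the array can scan to endfire without grating lobes: theta_max = 90 deg

90 deg


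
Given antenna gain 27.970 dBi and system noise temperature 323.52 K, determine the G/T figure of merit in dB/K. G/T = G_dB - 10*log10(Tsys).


G/T = 27.970 - 10*log10(323.52) = 27.970 - 25.09901 = 2.871 dB/K

2.871 dB/K


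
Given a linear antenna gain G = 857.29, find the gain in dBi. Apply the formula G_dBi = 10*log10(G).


G_dBi = 10 * log10(857.29) = 29.33 dBi

29.33 dBi


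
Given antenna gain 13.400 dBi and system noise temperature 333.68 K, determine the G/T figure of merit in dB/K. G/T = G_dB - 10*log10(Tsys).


G/T = 13.400 - 10*log10(333.68) = 13.400 - 25.23330 = -11.83 dB/K

-11.83 dB/K


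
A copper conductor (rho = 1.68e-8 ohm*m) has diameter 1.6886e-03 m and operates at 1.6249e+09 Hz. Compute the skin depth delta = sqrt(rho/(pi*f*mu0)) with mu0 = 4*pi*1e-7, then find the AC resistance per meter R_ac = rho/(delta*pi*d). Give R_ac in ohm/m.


delta = sqrt(1.68e-8 / (pi * 1.6249e+09 * 4*pi*1e-7)) = 1.618309e-06 m
R_ac = 1.68e-8 / (1.618309e-06 * pi * 1.6886e-03) = 1.957 ohm/m

1.957 ohm/m


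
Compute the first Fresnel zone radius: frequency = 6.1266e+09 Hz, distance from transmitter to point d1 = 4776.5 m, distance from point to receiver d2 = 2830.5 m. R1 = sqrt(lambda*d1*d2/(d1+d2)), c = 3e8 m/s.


lambda = c / f = 3.0000e+08 / 6.1266e+09 = 0.04896680 m
R1 = sqrt(0.04896680 * 4776.5 * 2830.5 / (4776.5 + 2830.5)) = 9.329 m

9.329 m


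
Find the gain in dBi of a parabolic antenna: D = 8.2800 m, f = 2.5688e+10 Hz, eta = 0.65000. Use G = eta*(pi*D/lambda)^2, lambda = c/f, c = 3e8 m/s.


lambda = c / f = 3.0000e+08 / 2.5688e+10 = 0.01167860 m
G_linear = 0.65000 * (pi * 8.2800 / 0.01167860)^2 = 3.224721e+06
G_dBi = 10 * log10(3.224721e+06) = 65.08 dBi

65.08 dBi


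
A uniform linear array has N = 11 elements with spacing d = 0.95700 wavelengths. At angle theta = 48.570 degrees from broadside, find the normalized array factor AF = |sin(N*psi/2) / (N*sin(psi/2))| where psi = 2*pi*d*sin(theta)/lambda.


psi = 2*pi*0.95700*sin(48.570 deg) = 4.508341 rad
AF = |sin(11*4.508341/2) / (11*sin(4.508341/2))| = 0.03875

0.03875


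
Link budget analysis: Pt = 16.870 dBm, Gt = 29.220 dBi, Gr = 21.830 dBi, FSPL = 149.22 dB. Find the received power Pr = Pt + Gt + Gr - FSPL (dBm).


Pr = 16.870 + 29.220 + 21.830 - 149.22 = -81.30 dBm

-81.30 dBm


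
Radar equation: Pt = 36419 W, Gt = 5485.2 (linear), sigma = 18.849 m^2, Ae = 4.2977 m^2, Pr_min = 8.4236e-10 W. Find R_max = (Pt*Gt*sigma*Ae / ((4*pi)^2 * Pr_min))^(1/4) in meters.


R^4 = 36419*5485.2*18.849*4.2977 / ((4*pi)^2 * 8.4236e-10) = 1.216543e+17
R_max = 1.216543e+17^0.25 = 18676 m

18676 m


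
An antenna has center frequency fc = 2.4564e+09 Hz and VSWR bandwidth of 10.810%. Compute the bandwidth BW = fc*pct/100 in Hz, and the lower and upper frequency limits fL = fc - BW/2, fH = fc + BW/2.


BW = 2.4564e+09 * 10.810/100 = 2.655368e+08 Hz
fL = 2.4564e+09 - 2.655368e+08/2 = 2.324e+09 Hz
fH = 2.4564e+09 + 2.655368e+08/2 = 2.589e+09 Hz

BW=2.655e+08 Hz, fL=2.324e+09 Hz, fH=2.589e+09 Hz


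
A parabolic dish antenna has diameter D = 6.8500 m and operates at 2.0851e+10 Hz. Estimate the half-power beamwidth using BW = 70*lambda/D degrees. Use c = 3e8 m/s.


lambda = c / f = 3.0000e+08 / 2.0851e+10 = 0.01438780 m
BW = 70 * 0.01438780 / 6.8500 = 0.1470 deg

0.1470 deg


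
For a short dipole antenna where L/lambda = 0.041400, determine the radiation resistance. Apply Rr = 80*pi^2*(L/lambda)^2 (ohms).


Rr = 80 * pi^2 * (0.041400)^2 = 80 * 9.869604 * 1.713960e-03 = 1.353 ohm

1.353 ohm


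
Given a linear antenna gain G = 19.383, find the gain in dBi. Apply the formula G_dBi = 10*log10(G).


G_dBi = 10 * log10(19.383) = 12.87 dBi

12.87 dBi


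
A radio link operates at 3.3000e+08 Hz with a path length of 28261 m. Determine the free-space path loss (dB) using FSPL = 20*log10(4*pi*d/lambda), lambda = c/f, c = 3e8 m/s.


lambda = c / f = 3.0000e+08 / 3.3000e+08 = 0.9090909 m
FSPL = 20 * log10(4*pi*28261/0.9090909) = 111.8 dB

111.8 dB


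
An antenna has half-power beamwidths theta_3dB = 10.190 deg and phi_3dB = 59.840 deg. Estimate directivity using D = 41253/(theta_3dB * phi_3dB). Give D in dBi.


D_linear = 41253 / (10.190 * 59.840) = 67.65342
D_dBi = 10 * log10(67.65342) = 18.30 dBi

18.30 dBi


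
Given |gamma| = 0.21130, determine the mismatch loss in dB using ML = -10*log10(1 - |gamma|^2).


ML = -10 * log10(1 - 0.21130^2) = -10 * log10(0.95535231) = 0.1984 dB

0.1984 dB


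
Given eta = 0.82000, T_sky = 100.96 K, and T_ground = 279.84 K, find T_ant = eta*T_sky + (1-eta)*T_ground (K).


T_ant = 0.82000 * 100.96 + (1 - 0.82000) * 279.84 = 133.2 K

133.2 K


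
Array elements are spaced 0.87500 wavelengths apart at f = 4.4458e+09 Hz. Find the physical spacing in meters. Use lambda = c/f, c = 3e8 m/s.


lambda = c / f = 3.0000e+08 / 4.4458e+09 = 0.06747942 m
d = 0.87500 * 0.06747942 = 0.05904 m

0.05904 m


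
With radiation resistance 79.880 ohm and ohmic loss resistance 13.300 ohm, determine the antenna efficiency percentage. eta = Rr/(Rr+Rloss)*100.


eta = 79.880 / (79.880 + 13.300) * 100 = 85.73%

85.73%


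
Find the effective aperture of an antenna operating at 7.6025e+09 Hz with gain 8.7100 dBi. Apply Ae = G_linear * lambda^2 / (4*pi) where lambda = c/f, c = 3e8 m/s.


lambda = c / f = 3.0000e+08 / 7.6025e+09 = 0.03946070 m
G_linear = 10^(8.7100/10) = 7.430191
Ae = G_linear * lambda^2 / (4*pi) = 7.430191 * 0.03946070^2 / (4*pi) = 9.207e-04 m^2

9.207e-04 m^2


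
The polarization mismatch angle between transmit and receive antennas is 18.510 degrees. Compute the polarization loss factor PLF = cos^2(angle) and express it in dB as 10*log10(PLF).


PLF_linear = cos^2(18.510 deg) = 0.8992127
PLF_dB = 10 * log10(0.8992127) = -0.4614 dB

-0.4614 dB


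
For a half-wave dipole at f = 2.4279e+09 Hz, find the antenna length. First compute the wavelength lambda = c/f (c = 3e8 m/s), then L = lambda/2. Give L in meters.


lambda = c / f = 3.0000e+08 / 2.4279e+09 = 0.1235636 m
L = lambda / 2 = 0.1235636 / 2 = 0.06178 m

0.06178 m


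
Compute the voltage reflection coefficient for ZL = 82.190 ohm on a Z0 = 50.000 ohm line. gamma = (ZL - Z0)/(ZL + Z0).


gamma = (82.190 - 50.000) / (82.190 + 50.000) = 0.2435

0.2435


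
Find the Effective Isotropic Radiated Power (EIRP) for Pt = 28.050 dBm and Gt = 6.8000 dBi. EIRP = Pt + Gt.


EIRP = Pt + Gt = 28.050 + 6.8000 = 34.85 dBm

34.85 dBm


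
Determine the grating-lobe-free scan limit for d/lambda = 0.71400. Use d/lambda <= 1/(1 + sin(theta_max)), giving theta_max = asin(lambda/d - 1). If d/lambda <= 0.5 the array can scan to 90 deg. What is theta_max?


lambda/d - 1 = 1/0.71400 - 1 = 0.4005602
theta_max = asin(0.4005602) = 23.61 deg

23.61 deg


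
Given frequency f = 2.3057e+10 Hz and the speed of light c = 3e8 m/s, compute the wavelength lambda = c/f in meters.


lambda = c / f = 3.0000e+08 / 2.3057e+10 = 0.01301 m

0.01301 m


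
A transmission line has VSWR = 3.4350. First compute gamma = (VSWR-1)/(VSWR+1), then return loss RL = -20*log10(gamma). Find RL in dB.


gamma = (3.4350 - 1) / (3.4350 + 1) = 0.5490417
RL = -20 * log10(0.5490417) = 5.208 dB

5.208 dB


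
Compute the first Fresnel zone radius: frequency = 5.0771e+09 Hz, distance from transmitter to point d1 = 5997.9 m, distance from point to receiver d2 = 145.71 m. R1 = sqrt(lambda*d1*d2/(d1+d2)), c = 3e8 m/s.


lambda = c / f = 3.0000e+08 / 5.0771e+09 = 0.05908885 m
R1 = sqrt(0.05908885 * 5997.9 * 145.71 / (5997.9 + 145.71)) = 2.899 m

2.899 m


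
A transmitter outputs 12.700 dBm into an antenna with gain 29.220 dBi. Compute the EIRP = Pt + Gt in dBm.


EIRP = Pt + Gt = 12.700 + 29.220 = 41.92 dBm

41.92 dBm


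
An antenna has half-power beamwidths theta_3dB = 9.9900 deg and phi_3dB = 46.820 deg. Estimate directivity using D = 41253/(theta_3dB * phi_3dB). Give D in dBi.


D_linear = 41253 / (9.9900 * 46.820) = 88.19798
D_dBi = 10 * log10(88.19798) = 19.45 dBi

19.45 dBi


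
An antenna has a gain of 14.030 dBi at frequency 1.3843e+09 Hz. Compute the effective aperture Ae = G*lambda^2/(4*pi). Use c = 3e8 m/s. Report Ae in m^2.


lambda = c / f = 3.0000e+08 / 1.3843e+09 = 0.2167160 m
G_linear = 10^(14.030/10) = 25.29298
Ae = G_linear * lambda^2 / (4*pi) = 25.29298 * 0.2167160^2 / (4*pi) = 0.09453 m^2

0.09453 m^2


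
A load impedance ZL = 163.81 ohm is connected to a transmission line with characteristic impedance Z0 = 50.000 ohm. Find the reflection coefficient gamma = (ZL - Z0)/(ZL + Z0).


gamma = (163.81 - 50.000) / (163.81 + 50.000) = 0.5323

0.5323


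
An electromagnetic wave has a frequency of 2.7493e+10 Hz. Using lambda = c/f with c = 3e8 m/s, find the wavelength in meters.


lambda = c / f = 3.0000e+08 / 2.7493e+10 = 0.01091 m

0.01091 m


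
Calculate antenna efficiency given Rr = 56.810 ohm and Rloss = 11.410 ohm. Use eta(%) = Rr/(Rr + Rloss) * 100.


eta = 56.810 / (56.810 + 11.410) * 100 = 83.27%

83.27%


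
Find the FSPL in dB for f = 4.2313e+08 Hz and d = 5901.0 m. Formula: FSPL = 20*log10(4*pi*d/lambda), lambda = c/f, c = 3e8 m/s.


lambda = c / f = 3.0000e+08 / 4.2313e+08 = 0.7090020 m
FSPL = 20 * log10(4*pi*5901.0/0.7090020) = 100.4 dB

100.4 dB


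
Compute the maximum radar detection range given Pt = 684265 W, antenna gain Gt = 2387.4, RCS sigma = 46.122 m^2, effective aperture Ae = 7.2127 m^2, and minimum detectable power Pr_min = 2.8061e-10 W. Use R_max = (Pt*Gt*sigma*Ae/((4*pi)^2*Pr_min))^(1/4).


R^4 = 684265*2387.4*46.122*7.2127 / ((4*pi)^2 * 2.8061e-10) = 1.226401e+19
R_max = 1.226401e+19^0.25 = 59178 m

59178 m


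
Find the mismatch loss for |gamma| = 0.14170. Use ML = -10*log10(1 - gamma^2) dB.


ML = -10 * log10(1 - 0.14170^2) = -10 * log10(0.97992111) = 0.08809 dB

0.08809 dB


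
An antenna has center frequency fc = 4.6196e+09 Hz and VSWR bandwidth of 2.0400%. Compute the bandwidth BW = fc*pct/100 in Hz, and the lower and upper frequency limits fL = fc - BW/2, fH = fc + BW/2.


BW = 4.6196e+09 * 2.0400/100 = 9.423984e+07 Hz
fL = 4.6196e+09 - 9.423984e+07/2 = 4.572e+09 Hz
fH = 4.6196e+09 + 9.423984e+07/2 = 4.667e+09 Hz

BW=9.424e+07 Hz, fL=4.572e+09 Hz, fH=4.667e+09 Hz


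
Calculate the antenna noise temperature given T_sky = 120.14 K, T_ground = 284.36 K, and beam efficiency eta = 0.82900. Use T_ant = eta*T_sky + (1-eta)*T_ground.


T_ant = 0.82900 * 120.14 + (1 - 0.82900) * 284.36 = 148.2 K

148.2 K


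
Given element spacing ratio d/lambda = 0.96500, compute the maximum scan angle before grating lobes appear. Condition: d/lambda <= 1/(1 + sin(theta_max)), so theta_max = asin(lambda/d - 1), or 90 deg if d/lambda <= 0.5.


lambda/d - 1 = 1/0.96500 - 1 = 0.03626943
theta_max = asin(0.03626943) = 2.079 deg

2.079 deg


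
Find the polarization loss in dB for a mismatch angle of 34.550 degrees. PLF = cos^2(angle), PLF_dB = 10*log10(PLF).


PLF_linear = cos^2(34.550 deg) = 0.6783690
PLF_dB = 10 * log10(0.6783690) = -1.685 dB

-1.685 dB


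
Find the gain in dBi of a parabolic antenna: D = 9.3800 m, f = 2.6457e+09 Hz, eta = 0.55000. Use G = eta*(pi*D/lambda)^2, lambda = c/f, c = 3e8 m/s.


lambda = c / f = 3.0000e+08 / 2.6457e+09 = 0.1133915 m
G_linear = 0.55000 * (pi * 9.3800 / 0.1133915)^2 = 37145.58
G_dBi = 10 * log10(37145.58) = 45.70 dBi

45.70 dBi


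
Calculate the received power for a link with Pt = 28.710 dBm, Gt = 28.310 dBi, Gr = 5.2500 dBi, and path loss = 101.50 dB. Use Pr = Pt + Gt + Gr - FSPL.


Pr = 28.710 + 28.310 + 5.2500 - 101.50 = -39.23 dBm

-39.23 dBm


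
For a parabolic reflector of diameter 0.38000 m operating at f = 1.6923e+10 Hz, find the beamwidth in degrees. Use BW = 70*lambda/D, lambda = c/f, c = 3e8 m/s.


lambda = c / f = 3.0000e+08 / 1.6923e+10 = 0.01772735 m
BW = 70 * 0.01772735 / 0.38000 = 3.266 deg

3.266 deg


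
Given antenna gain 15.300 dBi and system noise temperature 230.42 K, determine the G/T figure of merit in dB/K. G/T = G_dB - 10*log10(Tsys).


G/T = 15.300 - 10*log10(230.42) = 15.300 - 23.62520 = -8.325 dB/K

-8.325 dB/K


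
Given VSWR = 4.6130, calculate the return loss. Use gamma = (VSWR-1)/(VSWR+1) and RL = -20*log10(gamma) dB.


gamma = (4.6130 - 1) / (4.6130 + 1) = 0.6436843
RL = -20 * log10(0.6436843) = 3.827 dB

3.827 dB


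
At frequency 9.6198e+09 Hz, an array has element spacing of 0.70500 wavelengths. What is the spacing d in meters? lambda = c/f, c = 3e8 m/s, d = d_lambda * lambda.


lambda = c / f = 3.0000e+08 / 9.6198e+09 = 0.03118568 m
d = 0.70500 * 0.03118568 = 0.02199 m

0.02199 m


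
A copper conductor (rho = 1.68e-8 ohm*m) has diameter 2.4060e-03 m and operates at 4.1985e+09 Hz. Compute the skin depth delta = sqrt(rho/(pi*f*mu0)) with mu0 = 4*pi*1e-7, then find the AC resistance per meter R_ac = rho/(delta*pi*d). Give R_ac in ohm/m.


delta = sqrt(1.68e-8 / (pi * 4.1985e+09 * 4*pi*1e-7)) = 1.006764e-06 m
R_ac = 1.68e-8 / (1.006764e-06 * pi * 2.4060e-03) = 2.208 ohm/m

2.208 ohm/m


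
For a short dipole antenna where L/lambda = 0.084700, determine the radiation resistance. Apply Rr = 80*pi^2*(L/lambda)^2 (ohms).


Rr = 80 * pi^2 * (0.084700)^2 = 80 * 9.869604 * 7.174090e-03 = 5.664 ohm

5.664 ohm


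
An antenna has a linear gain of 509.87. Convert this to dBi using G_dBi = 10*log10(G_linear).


G_dBi = 10 * log10(509.87) = 27.07 dBi

27.07 dBi


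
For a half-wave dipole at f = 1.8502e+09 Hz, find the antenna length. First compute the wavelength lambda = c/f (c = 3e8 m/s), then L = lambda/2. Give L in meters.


lambda = c / f = 3.0000e+08 / 1.8502e+09 = 0.1621446 m
L = lambda / 2 = 0.1621446 / 2 = 0.08107 m

0.08107 m


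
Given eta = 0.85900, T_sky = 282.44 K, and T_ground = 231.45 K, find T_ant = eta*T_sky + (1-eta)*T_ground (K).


T_ant = 0.85900 * 282.44 + (1 - 0.85900) * 231.45 = 275.3 K

275.3 K


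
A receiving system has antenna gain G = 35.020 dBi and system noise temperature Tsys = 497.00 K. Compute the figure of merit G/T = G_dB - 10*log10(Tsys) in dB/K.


G/T = 35.020 - 10*log10(497.00) = 35.020 - 26.96356 = 8.056 dB/K

8.056 dB/K


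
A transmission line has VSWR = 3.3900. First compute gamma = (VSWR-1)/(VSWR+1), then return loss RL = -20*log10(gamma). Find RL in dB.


gamma = (3.3900 - 1) / (3.3900 + 1) = 0.5444191
RL = -20 * log10(0.5444191) = 5.281 dB

5.281 dB


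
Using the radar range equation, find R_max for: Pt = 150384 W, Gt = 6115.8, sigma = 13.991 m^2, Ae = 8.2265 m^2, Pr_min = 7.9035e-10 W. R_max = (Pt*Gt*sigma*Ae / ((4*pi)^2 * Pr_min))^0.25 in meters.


R^4 = 150384*6115.8*13.991*8.2265 / ((4*pi)^2 * 7.9035e-10) = 8.481635e+17
R_max = 8.481635e+17^0.25 = 30347 m

30347 m


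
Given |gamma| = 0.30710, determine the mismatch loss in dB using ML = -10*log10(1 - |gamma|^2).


ML = -10 * log10(1 - 0.30710^2) = -10 * log10(0.90568959) = 0.4302 dB

0.4302 dB


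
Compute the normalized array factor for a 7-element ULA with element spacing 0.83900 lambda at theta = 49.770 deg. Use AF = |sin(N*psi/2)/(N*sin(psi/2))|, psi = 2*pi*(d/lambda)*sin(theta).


psi = 2*pi*0.83900*sin(49.770 deg) = 4.024639 rad
AF = |sin(7*4.024639/2) / (7*sin(4.024639/2))| = 0.1578

0.1578


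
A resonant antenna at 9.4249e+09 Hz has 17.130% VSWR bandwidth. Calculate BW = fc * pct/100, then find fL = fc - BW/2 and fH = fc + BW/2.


BW = 9.4249e+09 * 17.130/100 = 1.614485e+09 Hz
fL = 9.4249e+09 - 1.614485e+09/2 = 8.618e+09 Hz
fH = 9.4249e+09 + 1.614485e+09/2 = 1.023e+10 Hz

BW=1.614e+09 Hz, fL=8.618e+09 Hz, fH=1.023e+10 Hz


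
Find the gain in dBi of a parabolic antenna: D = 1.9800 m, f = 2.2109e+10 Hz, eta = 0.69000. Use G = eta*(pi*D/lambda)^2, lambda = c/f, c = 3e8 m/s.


lambda = c / f = 3.0000e+08 / 2.2109e+10 = 0.01356913 m
G_linear = 0.69000 * (pi * 1.9800 / 0.01356913)^2 = 145002.4
G_dBi = 10 * log10(145002.4) = 51.61 dBi

51.61 dBi


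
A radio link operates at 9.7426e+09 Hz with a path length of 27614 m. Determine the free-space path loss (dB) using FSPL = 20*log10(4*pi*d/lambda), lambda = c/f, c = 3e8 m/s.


lambda = c / f = 3.0000e+08 / 9.7426e+09 = 0.03079260 m
FSPL = 20 * log10(4*pi*27614/0.03079260) = 141.0 dB

141.0 dB


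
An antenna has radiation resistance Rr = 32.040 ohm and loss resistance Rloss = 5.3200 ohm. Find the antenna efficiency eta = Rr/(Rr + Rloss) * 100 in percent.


eta = 32.040 / (32.040 + 5.3200) * 100 = 85.76%

85.76%


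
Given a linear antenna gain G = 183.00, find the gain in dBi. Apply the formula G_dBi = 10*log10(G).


G_dBi = 10 * log10(183.00) = 22.62 dBi

22.62 dBi


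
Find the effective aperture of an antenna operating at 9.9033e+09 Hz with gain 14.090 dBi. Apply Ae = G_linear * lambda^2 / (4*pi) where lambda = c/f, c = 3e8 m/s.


lambda = c / f = 3.0000e+08 / 9.9033e+09 = 0.03029293 m
G_linear = 10^(14.090/10) = 25.64484
Ae = G_linear * lambda^2 / (4*pi) = 25.64484 * 0.03029293^2 / (4*pi) = 1.873e-03 m^2

1.873e-03 m^2


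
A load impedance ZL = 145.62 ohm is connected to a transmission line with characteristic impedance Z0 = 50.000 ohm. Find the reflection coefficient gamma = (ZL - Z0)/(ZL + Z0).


gamma = (145.62 - 50.000) / (145.62 + 50.000) = 0.4888

0.4888


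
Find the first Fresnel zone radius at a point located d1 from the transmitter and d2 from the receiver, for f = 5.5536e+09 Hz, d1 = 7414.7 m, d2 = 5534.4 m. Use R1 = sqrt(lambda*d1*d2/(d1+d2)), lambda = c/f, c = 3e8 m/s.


lambda = c / f = 3.0000e+08 / 5.5536e+09 = 0.05401901 m
R1 = sqrt(0.05401901 * 7414.7 * 5534.4 / (7414.7 + 5534.4)) = 13.08 m

13.08 m


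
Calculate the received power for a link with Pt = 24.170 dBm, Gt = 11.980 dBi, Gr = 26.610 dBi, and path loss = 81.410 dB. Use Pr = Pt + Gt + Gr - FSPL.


Pr = 24.170 + 11.980 + 26.610 - 81.410 = -18.65 dBm

-18.65 dBm


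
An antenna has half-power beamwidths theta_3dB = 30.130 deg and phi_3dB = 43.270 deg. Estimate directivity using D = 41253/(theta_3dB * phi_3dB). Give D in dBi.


D_linear = 41253 / (30.130 * 43.270) = 31.64241
D_dBi = 10 * log10(31.64241) = 15.00 dBi

15.00 dBi


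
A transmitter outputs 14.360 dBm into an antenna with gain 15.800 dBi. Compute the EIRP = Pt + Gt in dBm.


EIRP = Pt + Gt = 14.360 + 15.800 = 30.16 dBm

30.16 dBm


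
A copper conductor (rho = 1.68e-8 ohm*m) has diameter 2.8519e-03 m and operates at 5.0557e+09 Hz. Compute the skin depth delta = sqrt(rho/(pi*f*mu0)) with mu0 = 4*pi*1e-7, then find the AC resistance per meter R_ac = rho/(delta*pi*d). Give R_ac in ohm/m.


delta = sqrt(1.68e-8 / (pi * 5.0557e+09 * 4*pi*1e-7)) = 9.174536e-07 m
R_ac = 1.68e-8 / (9.174536e-07 * pi * 2.8519e-03) = 2.044 ohm/m

2.044 ohm/m


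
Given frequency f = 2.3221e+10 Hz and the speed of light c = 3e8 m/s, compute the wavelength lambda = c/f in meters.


lambda = c / f = 3.0000e+08 / 2.3221e+10 = 0.01292 m

0.01292 m


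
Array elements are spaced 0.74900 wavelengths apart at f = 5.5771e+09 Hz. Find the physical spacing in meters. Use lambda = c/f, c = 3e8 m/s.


lambda = c / f = 3.0000e+08 / 5.5771e+09 = 0.05379140 m
d = 0.74900 * 0.05379140 = 0.04029 m

0.04029 m


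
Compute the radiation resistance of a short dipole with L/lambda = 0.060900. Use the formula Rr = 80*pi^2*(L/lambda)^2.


Rr = 80 * pi^2 * (0.060900)^2 = 80 * 9.869604 * 3.708810e-03 = 2.928 ohm

2.928 ohm


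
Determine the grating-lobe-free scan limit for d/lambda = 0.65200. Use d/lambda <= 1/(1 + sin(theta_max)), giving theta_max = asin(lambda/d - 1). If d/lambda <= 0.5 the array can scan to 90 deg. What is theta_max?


lambda/d - 1 = 1/0.65200 - 1 = 0.5337423
theta_max = asin(0.5337423) = 32.26 deg

32.26 deg


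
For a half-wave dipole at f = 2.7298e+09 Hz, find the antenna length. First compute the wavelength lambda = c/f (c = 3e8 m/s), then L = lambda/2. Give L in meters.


lambda = c / f = 3.0000e+08 / 2.7298e+09 = 0.1098982 m
L = lambda / 2 = 0.1098982 / 2 = 0.05495 m

0.05495 m


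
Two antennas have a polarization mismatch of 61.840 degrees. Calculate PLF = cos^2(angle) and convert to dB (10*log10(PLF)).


PLF_linear = cos^2(61.840 deg) = 0.2227230
PLF_dB = 10 * log10(0.2227230) = -6.522 dB

-6.522 dB


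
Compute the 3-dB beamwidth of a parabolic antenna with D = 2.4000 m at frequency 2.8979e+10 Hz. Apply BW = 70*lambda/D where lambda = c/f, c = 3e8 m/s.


lambda = c / f = 3.0000e+08 / 2.8979e+10 = 0.01035232 m
BW = 70 * 0.01035232 / 2.4000 = 0.3019 deg

0.3019 deg


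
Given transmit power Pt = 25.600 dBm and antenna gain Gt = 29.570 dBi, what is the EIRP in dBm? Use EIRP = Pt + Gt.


EIRP = Pt + Gt = 25.600 + 29.570 = 55.17 dBm

55.17 dBm


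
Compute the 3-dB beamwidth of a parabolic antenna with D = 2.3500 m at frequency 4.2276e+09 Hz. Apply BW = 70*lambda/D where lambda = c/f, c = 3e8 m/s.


lambda = c / f = 3.0000e+08 / 4.2276e+09 = 0.07096225 m
BW = 70 * 0.07096225 / 2.3500 = 2.114 deg

2.114 deg


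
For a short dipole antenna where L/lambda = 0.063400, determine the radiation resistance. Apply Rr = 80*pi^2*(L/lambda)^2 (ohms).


Rr = 80 * pi^2 * (0.063400)^2 = 80 * 9.869604 * 4.019560e-03 = 3.174 ohm

3.174 ohm


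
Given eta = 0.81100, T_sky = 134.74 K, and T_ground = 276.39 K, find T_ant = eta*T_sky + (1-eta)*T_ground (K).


T_ant = 0.81100 * 134.74 + (1 - 0.81100) * 276.39 = 161.5 K

161.5 K


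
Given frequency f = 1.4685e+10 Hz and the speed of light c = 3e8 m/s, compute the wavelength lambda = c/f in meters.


lambda = c / f = 3.0000e+08 / 1.4685e+10 = 0.02043 m

0.02043 m


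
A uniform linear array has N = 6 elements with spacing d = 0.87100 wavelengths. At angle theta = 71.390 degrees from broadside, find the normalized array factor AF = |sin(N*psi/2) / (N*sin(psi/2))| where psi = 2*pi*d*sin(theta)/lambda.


psi = 2*pi*0.87100*sin(71.390 deg) = 5.186504 rad
AF = |sin(6*5.186504/2) / (6*sin(5.186504/2))| = 0.04729

0.04729


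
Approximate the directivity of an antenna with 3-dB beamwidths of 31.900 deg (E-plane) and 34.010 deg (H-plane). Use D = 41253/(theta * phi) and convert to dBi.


D_linear = 41253 / (31.900 * 34.010) = 38.02404
D_dBi = 10 * log10(38.02404) = 15.80 dBi

15.80 dBi


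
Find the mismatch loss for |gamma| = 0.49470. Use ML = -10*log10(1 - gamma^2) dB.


ML = -10 * log10(1 - 0.49470^2) = -10 * log10(0.75527191) = 1.219 dB

1.219 dB


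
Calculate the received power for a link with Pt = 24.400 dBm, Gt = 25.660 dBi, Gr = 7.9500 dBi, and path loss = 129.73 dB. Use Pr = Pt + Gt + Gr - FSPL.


Pr = 24.400 + 25.660 + 7.9500 - 129.73 = -71.72 dBm

-71.72 dBm


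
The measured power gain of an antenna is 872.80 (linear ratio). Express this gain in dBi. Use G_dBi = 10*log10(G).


G_dBi = 10 * log10(872.80) = 29.41 dBi

29.41 dBi


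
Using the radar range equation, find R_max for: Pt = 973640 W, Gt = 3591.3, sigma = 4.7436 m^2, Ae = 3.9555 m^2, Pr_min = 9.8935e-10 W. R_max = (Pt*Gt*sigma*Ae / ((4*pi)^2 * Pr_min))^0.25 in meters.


R^4 = 973640*3591.3*4.7436*3.9555 / ((4*pi)^2 * 9.8935e-10) = 4.199425e+17
R_max = 4.199425e+17^0.25 = 25456 m

25456 m


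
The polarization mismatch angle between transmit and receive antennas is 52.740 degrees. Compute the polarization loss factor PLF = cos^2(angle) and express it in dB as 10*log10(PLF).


PLF_linear = cos^2(52.740 deg) = 0.3665490
PLF_dB = 10 * log10(0.3665490) = -4.359 dB

-4.359 dB


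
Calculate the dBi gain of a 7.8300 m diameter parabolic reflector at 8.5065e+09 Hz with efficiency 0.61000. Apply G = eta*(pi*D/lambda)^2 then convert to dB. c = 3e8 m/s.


lambda = c / f = 3.0000e+08 / 8.5065e+09 = 0.03526715 m
G_linear = 0.61000 * (pi * 7.8300 / 0.03526715)^2 = 296764.8
G_dBi = 10 * log10(296764.8) = 54.72 dBi

54.72 dBi


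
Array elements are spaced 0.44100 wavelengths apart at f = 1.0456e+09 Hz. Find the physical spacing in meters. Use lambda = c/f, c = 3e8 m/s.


lambda = c / f = 3.0000e+08 / 1.0456e+09 = 0.2869166 m
d = 0.44100 * 0.2869166 = 0.1265 m

0.1265 m


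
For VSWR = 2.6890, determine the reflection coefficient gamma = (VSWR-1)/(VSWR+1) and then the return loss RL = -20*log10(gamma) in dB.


gamma = (2.6890 - 1) / (2.6890 + 1) = 0.4578477
RL = -20 * log10(0.4578477) = 6.786 dB

6.786 dB
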